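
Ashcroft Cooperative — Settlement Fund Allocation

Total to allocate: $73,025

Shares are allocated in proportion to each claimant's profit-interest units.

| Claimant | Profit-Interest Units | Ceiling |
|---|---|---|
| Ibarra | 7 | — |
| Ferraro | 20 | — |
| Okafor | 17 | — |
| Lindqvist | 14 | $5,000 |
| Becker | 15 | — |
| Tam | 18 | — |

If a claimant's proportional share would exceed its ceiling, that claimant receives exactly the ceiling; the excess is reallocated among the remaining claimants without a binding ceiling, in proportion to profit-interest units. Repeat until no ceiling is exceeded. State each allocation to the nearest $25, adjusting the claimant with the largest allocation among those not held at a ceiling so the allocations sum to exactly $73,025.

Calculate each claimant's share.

Total profit-interest units = 91.
Proportional shares (ignoring caps): Ibarra 5,617.31; Ferraro 16,049.45; Okafor 13,642.03; Lindqvist 11,234.62; Becker 12,037.09; Tam 14,444.51.
Cap binds for Lindqvist ($5,000); balance $68,025 reallocated over remaining profit-interest units 77.
Redistributed shares: Ibarra 6,184.09 → $6,175; Ferraro 17,668.83 → $17,675; Okafor 15,018.51 → $15,025; Becker 13,251.62 → $13,250; Tam 15,901.95 → $15,900.

Ibarra: $6,175 | Ferraro: $17,675 | Okafor: $15,025 | Lindqvist: $5,000 | Becker: $13,250 | Tam: $15,900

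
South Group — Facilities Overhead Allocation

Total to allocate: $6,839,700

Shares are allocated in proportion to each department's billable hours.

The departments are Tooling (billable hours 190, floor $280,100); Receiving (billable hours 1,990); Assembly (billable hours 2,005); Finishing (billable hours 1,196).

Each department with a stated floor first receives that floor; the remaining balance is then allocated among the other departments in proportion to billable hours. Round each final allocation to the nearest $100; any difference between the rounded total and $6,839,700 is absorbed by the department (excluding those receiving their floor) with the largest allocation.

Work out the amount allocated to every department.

Guaranteed amounts: Tooling $280,100. Balance $6,559,600.
Balance split over remaining billable hours 5,191: Receiving 2,514,660.76 → $2,514,700; Assembly 2,533,615.49 → $2,533,600; Finishing 1,511,323.75 → $1,511,300.

Tooling: $280,100 · Receiving: $2,514,700 · Assembly: $2,533,600 · Finishing: $1,511,300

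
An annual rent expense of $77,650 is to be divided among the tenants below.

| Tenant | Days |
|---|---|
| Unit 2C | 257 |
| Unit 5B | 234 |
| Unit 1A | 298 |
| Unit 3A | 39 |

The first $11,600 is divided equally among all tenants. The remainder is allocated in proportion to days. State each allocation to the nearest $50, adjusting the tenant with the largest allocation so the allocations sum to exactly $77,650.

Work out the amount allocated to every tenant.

Equal tier: $11,600 ÷ 4 = $2,900 apiece.
Remainder $66,050 by days (total 828): Unit 2C 20,501.03 → $20,500; Unit 5B 18,666.30 → $18,650; Unit 1A 23,771.62 → $23,750; Unit 3A 3,111.05 → $3,100.
Rounding difference +$50 on remainder applied to Unit 1A.
Totals: Unit 2C $2,900 + $20,500 = $23,400; Unit 5B $2,900 + $18,650 = $21,550; Unit 1A $2,900 + $23,800 = $26,700; Unit 3A $2,900 + $3,100 = $6,000.

Unit 2C: $23,400 | Unit 5B: $21,550 | Unit 1A: $26,700 | Unit 3A: $6,000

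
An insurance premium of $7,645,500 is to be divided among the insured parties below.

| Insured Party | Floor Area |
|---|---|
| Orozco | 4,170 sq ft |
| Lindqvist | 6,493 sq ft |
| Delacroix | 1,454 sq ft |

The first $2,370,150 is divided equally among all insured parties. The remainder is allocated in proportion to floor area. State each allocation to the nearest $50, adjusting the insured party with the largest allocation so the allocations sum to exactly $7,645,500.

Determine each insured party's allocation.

Orozco: $2,605,550 · Lindqvist: $3,616,900 · Delacroix: $1,423,050

Equal tier: $2,370,150 ÷ 3 = $790,050 apiece.
Remainder $5,275,350 by floor area (total 12,117): Orozco 1,815,483.16 → $1,815,500; Lindqvist 2,826,842.25 → $2,826,850; Delacroix 633,024.59 → $633,000.
Totals: Orozco $790,050 + $1,815,500 = $2,605,550; Lindqvist $790,050 + $2,826,850 = $3,616,900; Delacroix $790,050 + $633,000 = $1,423,050.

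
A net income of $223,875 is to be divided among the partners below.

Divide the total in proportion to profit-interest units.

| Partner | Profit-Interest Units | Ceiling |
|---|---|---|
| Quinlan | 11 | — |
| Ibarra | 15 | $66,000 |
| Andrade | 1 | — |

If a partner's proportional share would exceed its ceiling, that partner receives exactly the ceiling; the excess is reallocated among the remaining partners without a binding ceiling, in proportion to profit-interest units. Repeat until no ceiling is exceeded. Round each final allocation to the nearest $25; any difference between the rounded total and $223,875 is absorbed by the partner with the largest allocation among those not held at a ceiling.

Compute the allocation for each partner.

Quinlan: $144,725 · Ibarra: $66,000 · Andrade: $13,150

Combined profit-interest units = 27.
Proportional shares (ignoring caps): Quinlan 91,208.33; Ibarra 124,375.00; Andrade 8,291.67.
Held at cap: Ibarra ($66,000); remaining pool $157,875 reallocated over remaining profit-interest units 12.
Redistributed shares: Quinlan 144,718.75 → $144,725; Andrade 13,156.25 → $13,150.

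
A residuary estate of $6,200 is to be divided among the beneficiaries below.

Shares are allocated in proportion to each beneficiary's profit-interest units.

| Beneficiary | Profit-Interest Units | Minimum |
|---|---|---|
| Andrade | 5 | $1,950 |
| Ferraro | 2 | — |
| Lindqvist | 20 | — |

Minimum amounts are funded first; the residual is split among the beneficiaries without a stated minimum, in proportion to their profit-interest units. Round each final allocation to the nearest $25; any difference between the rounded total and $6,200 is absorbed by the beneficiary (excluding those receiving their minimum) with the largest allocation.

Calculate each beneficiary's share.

Andrade: $1,950; Ferraro: $375; Lindqvist: $3,875

Guaranteed amounts: Andrade $1,950. Residual $4,250.
Residual split over remaining profit-interest units 22: Ferraro 386.36 → $375; Lindqvist 3,863.64 → $3,875.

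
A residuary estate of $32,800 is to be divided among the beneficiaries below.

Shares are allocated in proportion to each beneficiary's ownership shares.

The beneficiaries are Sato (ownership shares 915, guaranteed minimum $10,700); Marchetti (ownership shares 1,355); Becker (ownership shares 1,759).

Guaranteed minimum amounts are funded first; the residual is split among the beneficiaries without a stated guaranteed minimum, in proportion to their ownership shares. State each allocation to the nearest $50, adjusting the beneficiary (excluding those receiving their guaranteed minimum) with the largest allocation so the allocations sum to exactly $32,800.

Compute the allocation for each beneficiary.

Sato: $10,700 · Marchetti: $9,600 · Becker: $12,500

Minimums first: Sato $10,700. Balance $22,100.
Balance split over remaining ownership shares 3,114: Marchetti 9,616.41 → $9,600; Becker 12,483.59 → $12,500.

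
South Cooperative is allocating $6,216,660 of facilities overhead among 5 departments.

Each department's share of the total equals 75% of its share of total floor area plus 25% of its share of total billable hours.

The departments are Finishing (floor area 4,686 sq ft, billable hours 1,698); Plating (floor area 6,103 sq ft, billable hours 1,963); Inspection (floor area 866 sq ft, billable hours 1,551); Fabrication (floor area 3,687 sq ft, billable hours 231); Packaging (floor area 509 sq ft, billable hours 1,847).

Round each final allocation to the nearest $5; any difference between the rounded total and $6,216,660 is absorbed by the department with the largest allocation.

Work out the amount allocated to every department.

Finishing: $1,740,365 · Plating: $2,213,660 · Inspection: $585,390 · Fabrication: $1,133,760 · Packaging: $543,485

Floor area total 15,851; billable hours total 7,290.
Blended shares (75% floor area + 25% billable hours): Finishing 0.2800; Plating 0.3561; Inspection 0.0942; Fabrication 0.1824; Packaging 0.0874.
Pro-rata amounts: Finishing 1,740,363.17; Plating 2,213,662.57; Inspection 585,389.51; Fabrication 1,133,760.42; Packaging 543,484.33.
Rounded to nearest $5: Finishing $1,740,365; Plating $2,213,665; Inspection $585,390; Fabrication $1,133,760; Packaging $543,485. Sum = $6,216,665.
Difference $6,216,660 − $6,216,665 = −$5 applied to largest allocation (Plating): Plating becomes $2,213,660.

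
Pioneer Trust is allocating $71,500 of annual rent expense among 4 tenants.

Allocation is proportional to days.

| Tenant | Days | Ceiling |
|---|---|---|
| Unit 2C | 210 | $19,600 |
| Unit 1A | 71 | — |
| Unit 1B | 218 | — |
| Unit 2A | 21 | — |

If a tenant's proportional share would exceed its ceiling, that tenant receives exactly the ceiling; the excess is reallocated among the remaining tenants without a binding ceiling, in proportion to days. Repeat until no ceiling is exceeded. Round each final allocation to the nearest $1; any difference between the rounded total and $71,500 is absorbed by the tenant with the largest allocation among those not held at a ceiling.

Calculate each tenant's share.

Unit 2C: $19,600; Unit 1A: $11,887; Unit 1B: $36,497; Unit 2A: $3,516

Days total: 520.
Pro-rata shares before constraints: Unit 2C 28,875.00; Unit 1A 9,762.50; Unit 1B 29,975.00; Unit 2A 2,887.50.
Held at cap: Unit 2C ($19,600); remaining pool $51,900 reallocated over remaining days 310.
Shares after redistribution: Unit 1A 11,886.77 → $11,887; Unit 1B 36,497.42 → $36,497; Unit 2A 3,515.81 → $3,516.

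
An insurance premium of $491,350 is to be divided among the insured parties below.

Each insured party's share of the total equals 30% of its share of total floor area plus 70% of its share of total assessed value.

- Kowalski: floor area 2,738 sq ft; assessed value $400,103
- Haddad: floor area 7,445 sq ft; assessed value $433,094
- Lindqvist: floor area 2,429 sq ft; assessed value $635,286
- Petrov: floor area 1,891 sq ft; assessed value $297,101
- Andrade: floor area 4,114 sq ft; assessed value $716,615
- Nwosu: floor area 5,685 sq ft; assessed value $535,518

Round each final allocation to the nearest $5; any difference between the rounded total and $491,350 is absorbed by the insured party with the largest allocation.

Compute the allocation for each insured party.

Floor area total 24,302; assessed value total 3,017,717.
Composite weights (30% floor area + 70% assessed value): Kowalski 0.1266; Haddad 0.1924; Lindqvist 0.1773; Petrov 0.0923; Andrade 0.2170; Nwosu 0.1944.
Unrounded shares: Kowalski 62,209.31; Haddad 94,520.01; Lindqvist 87,140.09; Petrov 45,332.11; Andrade 106,630.04; Nwosu 95,518.44.
At nearest $5: Kowalski $62,210; Haddad $94,520; Lindqvist $87,140; Petrov $45,330; Andrade $106,630; Nwosu $95,520. Sum = $491,350.
Rounded total matches; no reconciliation needed.

Kowalski: $62,210 · Haddad: $94,520 · Lindqvist: $87,140 · Petrov: $45,330 · Andrade: $106,630 · Nwosu: $95,520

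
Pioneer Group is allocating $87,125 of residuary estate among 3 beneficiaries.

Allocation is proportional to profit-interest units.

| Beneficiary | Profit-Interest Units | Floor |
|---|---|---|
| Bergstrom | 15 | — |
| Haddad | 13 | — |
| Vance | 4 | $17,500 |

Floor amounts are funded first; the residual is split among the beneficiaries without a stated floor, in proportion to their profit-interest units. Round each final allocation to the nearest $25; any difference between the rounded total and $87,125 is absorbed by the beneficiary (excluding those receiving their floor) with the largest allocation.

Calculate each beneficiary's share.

Fund the minimums — Vance $17,500. Remaining pool $69,625.
Remaining pool split over remaining profit-interest units 28: Bergstrom 37,299.11 → $37,300; Haddad 32,325.89 → $32,325.

Bergstrom: $37,300 | Haddad: $32,325 | Vance: $17,500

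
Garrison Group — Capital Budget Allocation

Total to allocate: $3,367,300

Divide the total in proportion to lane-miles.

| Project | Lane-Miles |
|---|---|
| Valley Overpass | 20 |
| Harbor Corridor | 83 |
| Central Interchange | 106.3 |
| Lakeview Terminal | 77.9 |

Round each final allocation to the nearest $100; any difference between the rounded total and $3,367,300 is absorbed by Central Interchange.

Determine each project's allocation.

Sum of lane-miles: 287.2.
Pro-rata amounts: Valley Overpass 20/287.2 × $3,367,300 = 234,491.64; Harbor Corridor 83/287.2 × $3,367,300 = 973,140.32; Central Interchange 106.3/287.2 × $3,367,300 = 1,246,323.08; Lakeview Terminal 77.9/287.2 × $3,367,300 = 913,344.95.
At nearest $100: Valley Overpass $234,500; Harbor Corridor $973,100; Central Interchange $1,246,300; Lakeview Terminal $913,300. Sum = $3,367,200.
Difference $3,367,300 − $3,367,200 = +$100 applied to Central Interchange: Central Interchange becomes $1,246,400.

Valley Overpass: $234,500 | Harbor Corridor: $973,100 | Central Interchange: $1,246,400 | Lakeview Terminal: $913,300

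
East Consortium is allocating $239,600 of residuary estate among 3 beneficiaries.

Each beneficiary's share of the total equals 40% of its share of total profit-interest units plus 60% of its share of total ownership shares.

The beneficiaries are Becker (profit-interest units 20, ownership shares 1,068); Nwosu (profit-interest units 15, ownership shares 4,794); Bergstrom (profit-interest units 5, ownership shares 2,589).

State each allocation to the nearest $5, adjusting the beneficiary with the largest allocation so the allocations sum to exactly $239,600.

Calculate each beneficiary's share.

Becker: $66,090 | Nwosu: $117,490 | Bergstrom: $56,020

Totals — profit-interest units 40, ownership shares 8,451.
Combined weights (40% profit-interest units + 60% ownership shares): Becker 0.2758; Nwosu 0.4904; Bergstrom 0.2338.
Raw shares: Becker 66,087.75; Nwosu 117,490.76; Bergstrom 56,021.49.
At nearest $5: Becker $66,090; Nwosu $117,490; Bergstrom $56,020. Sum = $239,600.
Sum already equals the total — no adjustment.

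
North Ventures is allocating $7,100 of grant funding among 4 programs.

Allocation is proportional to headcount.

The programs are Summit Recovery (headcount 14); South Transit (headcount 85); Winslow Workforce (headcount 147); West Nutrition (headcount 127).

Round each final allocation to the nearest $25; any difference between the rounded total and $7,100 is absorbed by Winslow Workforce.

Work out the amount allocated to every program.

Combined headcount = 373.
Raw shares: Summit Recovery 14/373 × $7,100 = 266.49; South Transit 85/373 × $7,100 = 1,617.96; Winslow Workforce 147/373 × $7,100 = 2,798.12; West Nutrition 127/373 × $7,100 = 2,417.43.
At nearest $25: Summit Recovery $275; South Transit $1,625; Winslow Workforce $2,800; West Nutrition $2,425. Sum = $7,125.
Difference $7,100 − $7,125 = −$25 applied to Winslow Workforce: Winslow Workforce becomes $2,775.

Summit Recovery: $275; South Transit: $1,625; Winslow Workforce: $2,775; West Nutrition: $2,425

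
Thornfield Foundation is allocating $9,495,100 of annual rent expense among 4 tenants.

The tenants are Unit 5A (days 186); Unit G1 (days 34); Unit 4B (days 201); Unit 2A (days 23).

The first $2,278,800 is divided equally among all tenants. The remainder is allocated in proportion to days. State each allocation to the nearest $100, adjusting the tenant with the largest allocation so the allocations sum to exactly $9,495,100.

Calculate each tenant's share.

$2,278,800 shared equally gives $569,700 per tenant.
Remainder $7,216,300 by days (total 444): Unit 5A 3,023,044.59 → $3,023,000; Unit G1 552,599.55 → $552,600; Unit 4B 3,266,838.51 → $3,266,800; Unit 2A 373,817.34 → $373,800.
Rounding difference +$100 on remainder applied to Unit 4B.
Totals: Unit 5A $569,700 + $3,023,000 = $3,592,700; Unit G1 $569,700 + $552,600 = $1,122,300; Unit 4B $569,700 + $3,266,900 = $3,836,600; Unit 2A $569,700 + $373,800 = $943,500.

Unit 5A: $3,592,700; Unit G1: $1,122,300; Unit 4B: $3,836,600; Unit 2A: $943,500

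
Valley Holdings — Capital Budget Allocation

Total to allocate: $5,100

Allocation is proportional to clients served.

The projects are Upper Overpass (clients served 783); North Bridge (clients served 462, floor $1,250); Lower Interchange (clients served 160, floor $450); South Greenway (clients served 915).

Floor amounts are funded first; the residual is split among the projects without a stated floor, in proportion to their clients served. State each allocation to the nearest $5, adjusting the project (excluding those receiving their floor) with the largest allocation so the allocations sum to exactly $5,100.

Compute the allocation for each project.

Minimums first: North Bridge $1,250; Lower Interchange $450. Residual $3,400.
Residual split over remaining clients served 1,698: Upper Overpass 1,567.84 → $1,570; South Greenway 1,832.16 → $1,830.

Upper Overpass: $1,570; North Bridge: $1,250; Lower Interchange: $450; South Greenway: $1,830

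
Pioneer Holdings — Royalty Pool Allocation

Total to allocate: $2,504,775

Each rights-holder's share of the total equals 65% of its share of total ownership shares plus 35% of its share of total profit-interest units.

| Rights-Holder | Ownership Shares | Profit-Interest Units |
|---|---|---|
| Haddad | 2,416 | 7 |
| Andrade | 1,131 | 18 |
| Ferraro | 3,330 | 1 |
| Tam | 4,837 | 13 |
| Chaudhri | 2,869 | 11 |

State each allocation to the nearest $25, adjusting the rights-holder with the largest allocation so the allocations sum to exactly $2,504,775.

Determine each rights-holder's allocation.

Haddad: $392,475; Andrade: $441,875; Ferraro: $389,300; Tam: $767,950; Chaudhri: $513,175

Ownership shares total 14,583; profit-interest units total 50.
Blended shares (65% ownership shares + 35% profit-interest units): Haddad 0.1567; Andrade 0.1764; Ferraro 0.1554; Tam 0.3066; Chaudhri 0.2049.
Unrounded shares: Haddad 392,465.76; Andrade 441,870.96; Ferraro 389,307.78; Tam 767,956.32; Chaudhri 513,174.17.
Rounded to nearest $25: Haddad $392,475; Andrade $441,875; Ferraro $389,300; Tam $767,950; Chaudhri $513,175. Sum = $2,504,775.
Rounded total matches; no reconciliation needed.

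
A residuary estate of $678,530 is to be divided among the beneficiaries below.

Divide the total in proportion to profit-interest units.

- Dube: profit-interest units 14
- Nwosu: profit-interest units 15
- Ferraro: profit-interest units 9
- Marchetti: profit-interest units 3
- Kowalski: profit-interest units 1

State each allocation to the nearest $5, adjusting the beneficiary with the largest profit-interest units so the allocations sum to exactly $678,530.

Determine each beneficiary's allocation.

Combined profit-interest units = 42.
Raw shares: Dube 14/42 × $678,530 = 226,176.67; Nwosu 15/42 × $678,530 = 242,332.14; Ferraro 9/42 × $678,530 = 145,399.29; Marchetti 3/42 × $678,530 = 48,466.43; Kowalski 1/42 × $678,530 = 16,155.48.
Rounded to nearest $5: Dube $226,175; Nwosu $242,330; Ferraro $145,400; Marchetti $48,465; Kowalski $16,155. Sum = $678,525.
Difference $678,530 − $678,525 = +$5 applied to largest profit-interest units (Nwosu): Nwosu becomes $242,335.

Dube: $226,175 | Nwosu: $242,335 | Ferraro: $145,400 | Marchetti: $48,465 | Kowalski: $16,155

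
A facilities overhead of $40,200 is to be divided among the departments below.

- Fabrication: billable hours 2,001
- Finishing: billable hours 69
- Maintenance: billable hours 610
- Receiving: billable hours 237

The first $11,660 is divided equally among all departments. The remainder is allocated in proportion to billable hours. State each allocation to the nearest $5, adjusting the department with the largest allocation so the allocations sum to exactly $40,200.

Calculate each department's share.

$11,660 shared equally gives $2,915 per department.
Remainder $28,540 by billable hours (total 2,917): Fabrication 19,577.83 → $19,580; Finishing 675.10 → $675; Maintenance 5,968.26 → $5,970; Receiving 2,318.81 → $2,320.
Rounding difference −$5 on remainder applied to Fabrication.
Totals: Fabrication $2,915 + $19,575 = $22,490; Finishing $2,915 + $675 = $3,590; Maintenance $2,915 + $5,970 = $8,885; Receiving $2,915 + $2,320 = $5,235.

Fabrication: $22,490 | Finishing: $3,590 | Maintenance: $8,885 | Receiving: $5,235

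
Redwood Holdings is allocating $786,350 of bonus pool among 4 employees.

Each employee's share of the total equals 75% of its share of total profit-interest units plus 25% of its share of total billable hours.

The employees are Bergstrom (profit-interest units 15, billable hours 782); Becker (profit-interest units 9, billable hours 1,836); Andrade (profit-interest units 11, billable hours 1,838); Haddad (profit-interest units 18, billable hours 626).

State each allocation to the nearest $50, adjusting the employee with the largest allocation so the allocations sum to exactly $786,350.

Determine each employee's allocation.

Bergstrom: $197,150 | Becker: $171,150 | Andrade: $193,500 | Haddad: $224,550

Profit-interest units total 53; billable hours total 5,082.
Composite weights (75% profit-interest units + 25% billable hours): Bergstrom 0.2507; Becker 0.2177; Andrade 0.2461; Haddad 0.2855.
Pro-rata amounts: Bergstrom 197,164.10; Becker 171,170.52; Andrade 193,503.07; Haddad 224,512.32.
Rounded to nearest $50: Bergstrom $197,150; Becker $171,150; Andrade $193,500; Haddad $224,500. Sum = $786,300.
Difference $786,350 − $786,300 = +$50 applied to largest allocation (Haddad): Haddad becomes $224,550.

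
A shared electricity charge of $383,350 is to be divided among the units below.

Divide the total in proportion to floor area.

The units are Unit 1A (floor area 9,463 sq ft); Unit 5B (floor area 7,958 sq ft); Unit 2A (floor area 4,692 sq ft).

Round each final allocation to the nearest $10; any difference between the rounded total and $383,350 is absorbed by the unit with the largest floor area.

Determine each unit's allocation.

Unit 1A: $164,050 | Unit 5B: $137,960 | Unit 2A: $81,340

Total floor area = 9,463 + 7,958 + 4,692 = 22,113.
Proportional shares: Unit 1A 164,050.15; Unit 5B 137,959.54; Unit 2A 81,340.31.
Rounded to nearest $10: Unit 1A $164,050; Unit 5B $137,960; Unit 2A $81,340. Sum = $383,350.
No rounding difference to absorb.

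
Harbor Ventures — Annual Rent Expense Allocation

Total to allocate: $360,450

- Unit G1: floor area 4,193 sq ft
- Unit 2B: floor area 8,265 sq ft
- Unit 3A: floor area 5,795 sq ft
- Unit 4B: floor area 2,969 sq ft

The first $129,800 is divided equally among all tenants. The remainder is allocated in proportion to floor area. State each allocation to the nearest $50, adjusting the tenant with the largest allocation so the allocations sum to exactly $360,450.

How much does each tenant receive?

Unit G1: $78,000; Unit 2B: $122,300; Unit 3A: $95,450; Unit 4B: $64,700

First tranche $129,800 split equally: $32,450 each.
Remainder $230,650 by floor area (total 21,222): Unit G1 45,571.36 → $45,550; Unit 2B 89,827.64 → $89,850; Unit 3A 62,982.60 → $63,000; Unit 4B 32,268.39 → $32,250.
Totals: Unit G1 $32,450 + $45,550 = $78,000; Unit 2B $32,450 + $89,850 = $122,300; Unit 3A $32,450 + $63,000 = $95,450; Unit 4B $32,450 + $32,250 = $64,700.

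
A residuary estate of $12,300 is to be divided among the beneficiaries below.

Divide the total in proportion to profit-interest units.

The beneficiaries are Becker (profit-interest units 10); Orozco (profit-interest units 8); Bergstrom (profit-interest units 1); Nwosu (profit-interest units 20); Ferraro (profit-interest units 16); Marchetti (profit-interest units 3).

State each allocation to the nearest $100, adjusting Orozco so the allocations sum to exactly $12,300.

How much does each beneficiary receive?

Becker: $2,100 | Orozco: $1,800 | Bergstrom: $200 | Nwosu: $4,200 | Ferraro: $3,400 | Marchetti: $600

Profit-interest units total: 58.
Unrounded shares: Becker 10/58 × $12,300 = 2,120.69; Orozco 8/58 × $12,300 = 1,696.55; Bergstrom 1/58 × $12,300 = 212.07; Nwosu 20/58 × $12,300 = 4,241.38; Ferraro 16/58 × $12,300 = 3,393.10; Marchetti 3/58 × $12,300 = 636.21.
After rounding ($100): Becker $2,100; Orozco $1,700; Bergstrom $200; Nwosu $4,200; Ferraro $3,400; Marchetti $600. Sum = $12,200.
Difference $12,300 − $12,200 = +$100 applied to Orozco: Orozco becomes $1,800.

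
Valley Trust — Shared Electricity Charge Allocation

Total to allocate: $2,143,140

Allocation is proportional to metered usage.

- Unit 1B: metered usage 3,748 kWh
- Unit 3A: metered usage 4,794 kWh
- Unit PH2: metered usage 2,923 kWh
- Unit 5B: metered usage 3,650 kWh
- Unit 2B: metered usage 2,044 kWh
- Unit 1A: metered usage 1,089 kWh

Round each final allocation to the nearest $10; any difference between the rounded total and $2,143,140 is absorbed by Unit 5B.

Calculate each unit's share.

Unit 1B: $440,180 | Unit 3A: $563,030 | Unit PH2: $343,290 | Unit 5B: $428,680 | Unit 2B: $240,060 | Unit 1A: $127,900

Metered usage total: 18,248.
Pro-rata amounts: Unit 1B 3,748/18,248 × $2,143,140 = 440,184.61; Unit 3A 4,794/18,248 × $2,143,140 = 563,032.29; Unit PH2 2,923/18,248 × $2,143,140 = 343,292.32; Unit 5B 3,650/18,248 × $2,143,140 = 428,674.98; Unit 2B 2,044/18,248 × $2,143,140 = 240,057.99; Unit 1A 1,089/18,248 × $2,143,140 = 127,897.82.
After rounding ($10): Unit 1B $440,180; Unit 3A $563,030; Unit PH2 $343,290; Unit 5B $428,670; Unit 2B $240,060; Unit 1A $127,900. Sum = $2,143,130.
Difference $2,143,140 − $2,143,130 = +$10 applied to Unit 5B: Unit 5B becomes $428,680.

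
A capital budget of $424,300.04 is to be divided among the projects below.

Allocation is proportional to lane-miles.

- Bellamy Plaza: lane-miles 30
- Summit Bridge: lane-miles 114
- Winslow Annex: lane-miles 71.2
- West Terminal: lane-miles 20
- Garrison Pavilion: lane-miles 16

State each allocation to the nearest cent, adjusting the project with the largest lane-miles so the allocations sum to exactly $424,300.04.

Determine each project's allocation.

Bellamy Plaza: $50,672.78 · Summit Bridge: $192,556.54 · Winslow Annex: $120,263.39 · West Terminal: $33,781.85 · Garrison Pavilion: $27,025.48

Combined lane-miles = 30 + 114 + 71.2 + 20 + 16 = 251.2.
Raw shares: Bellamy Plaza 50,672.7755; Summit Bridge 192,556.5468; Winslow Annex 120,263.3871; West Terminal 33,781.8503; Garrison Pavilion 27,025.4803.
Rounded to nearest cent: Bellamy Plaza $50,672.78; Summit Bridge $192,556.55; Winslow Annex $120,263.39; West Terminal $33,781.85; Garrison Pavilion $27,025.48. Sum = $424,300.05.
Difference $424,300.04 − $424,300.05 = −$0.01 applied to largest lane-miles (Summit Bridge): Summit Bridge becomes $192,556.54.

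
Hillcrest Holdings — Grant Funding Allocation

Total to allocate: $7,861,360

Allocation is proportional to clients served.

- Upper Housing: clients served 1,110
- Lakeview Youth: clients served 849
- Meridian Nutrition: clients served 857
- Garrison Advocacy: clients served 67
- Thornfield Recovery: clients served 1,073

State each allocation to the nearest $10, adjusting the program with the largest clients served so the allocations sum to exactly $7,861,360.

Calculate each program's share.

Clients served total: 3,956.
Raw shares: Upper Housing 1,110/3,956 × $7,861,360 = 2,205,791.10; Lakeview Youth 849/3,956 × $7,861,360 = 1,687,132.11; Meridian Nutrition 857/3,956 × $7,861,360 = 1,703,029.71; Garrison Advocacy 67/3,956 × $7,861,360 = 133,142.35; Thornfield Recovery 1,073/3,956 × $7,861,360 = 2,132,264.73.
Rounded to nearest $10: Upper Housing $2,205,790; Lakeview Youth $1,687,130; Meridian Nutrition $1,703,030; Garrison Advocacy $133,140; Thornfield Recovery $2,132,260. Sum = $7,861,350.
Difference $7,861,360 − $7,861,350 = +$10 applied to largest clients served (Upper Housing): Upper Housing becomes $2,205,800.

Upper Housing: $2,205,800 | Lakeview Youth: $1,687,130 | Meridian Nutrition: $1,703,030 | Garrison Advocacy: $133,140 | Thornfield Recovery: $2,132,260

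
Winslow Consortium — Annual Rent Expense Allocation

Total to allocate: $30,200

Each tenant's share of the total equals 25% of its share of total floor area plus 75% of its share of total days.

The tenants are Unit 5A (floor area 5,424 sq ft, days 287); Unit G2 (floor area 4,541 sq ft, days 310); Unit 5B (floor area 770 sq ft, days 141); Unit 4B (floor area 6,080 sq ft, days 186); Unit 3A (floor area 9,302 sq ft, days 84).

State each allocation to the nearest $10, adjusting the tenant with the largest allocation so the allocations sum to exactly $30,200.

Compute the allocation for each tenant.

Unit 5A: $8,020 | Unit G2: $8,270 | Unit 5B: $3,390 | Unit 4B: $5,940 | Unit 3A: $4,580

Floor area total 26,117; days total 1,008.
Composite weights (25% floor area + 75% days): Unit 5A 0.2655; Unit G2 0.2741; Unit 5B 0.1123; Unit 4B 0.1966; Unit 3A 0.1515.
Raw shares: Unit 5A 8,016.95; Unit G2 8,278.50; Unit 5B 3,390.90; Unit 4B 5,937.09; Unit 3A 4,576.56.
At nearest $10: Unit 5A $8,020; Unit G2 $8,280; Unit 5B $3,390; Unit 4B $5,940; Unit 3A $4,580. Sum = $30,210.
Difference $30,200 − $30,210 = −$10 applied to largest allocation (Unit G2): Unit G2 becomes $8,270.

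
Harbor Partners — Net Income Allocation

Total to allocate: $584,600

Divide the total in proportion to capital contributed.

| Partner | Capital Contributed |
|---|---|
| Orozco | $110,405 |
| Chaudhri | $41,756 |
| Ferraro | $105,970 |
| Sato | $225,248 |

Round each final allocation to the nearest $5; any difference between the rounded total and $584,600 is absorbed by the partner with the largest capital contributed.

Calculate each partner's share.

Orozco: $133,525; Chaudhri: $50,500; Ferraro: $128,160; Sato: $272,415

Sum of capital contributed: 110,405 + 41,756 + 105,970 + 225,248 = 483,379.
Raw shares: Orozco 133,524.14; Chaudhri 50,499.83; Ferraro 128,160.43; Sato 272,415.60.
At nearest $5: Orozco $133,525; Chaudhri $50,500; Ferraro $128,160; Sato $272,415. Sum = $584,600.
Sum already equals the total — no adjustment.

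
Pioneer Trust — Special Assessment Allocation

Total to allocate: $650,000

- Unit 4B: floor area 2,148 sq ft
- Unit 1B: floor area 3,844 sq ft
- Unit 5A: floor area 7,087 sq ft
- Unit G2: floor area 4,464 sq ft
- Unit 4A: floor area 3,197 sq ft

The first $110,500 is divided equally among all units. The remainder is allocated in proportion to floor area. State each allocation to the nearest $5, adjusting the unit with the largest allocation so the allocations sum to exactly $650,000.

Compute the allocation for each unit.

Unit 4B: $77,975 | Unit 1B: $122,090 | Unit 5A: $206,455 | Unit G2: $138,220 | Unit 4A: $105,260

First tranche $110,500 split equally: $22,100 each.
Remainder $539,500 by floor area (total 20,740): Unit 4B 55,874.93 → $55,875; Unit 1B 99,992.19 → $99,990; Unit 5A 184,350.84 → $184,350; Unit G2 116,119.96 → $116,120; Unit 4A 83,162.08 → $83,160.
Rounding difference +$5 on remainder applied to Unit 5A.
Totals: Unit 4B $22,100 + $55,875 = $77,975; Unit 1B $22,100 + $99,990 = $122,090; Unit 5A $22,100 + $184,355 = $206,455; Unit G2 $22,100 + $116,120 = $138,220; Unit 4A $22,100 + $83,160 = $105,260.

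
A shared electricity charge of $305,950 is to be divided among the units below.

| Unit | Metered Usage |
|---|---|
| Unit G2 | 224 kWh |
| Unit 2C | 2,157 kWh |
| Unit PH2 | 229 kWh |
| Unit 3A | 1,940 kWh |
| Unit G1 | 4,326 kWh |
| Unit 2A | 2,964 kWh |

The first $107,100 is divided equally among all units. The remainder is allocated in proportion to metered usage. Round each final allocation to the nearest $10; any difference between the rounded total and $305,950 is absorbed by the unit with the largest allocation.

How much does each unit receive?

Unit G2: $21,610 · Unit 2C: $54,080 · Unit PH2: $21,700 · Unit 3A: $50,430 · Unit G1: $90,500 · Unit 2A: $67,630

$107,100 shared equally gives $17,850 per unit.
Remainder $198,850 by metered usage (total 11,840): Unit G2 3,762.03 → $3,760; Unit 2C 36,226.30 → $36,230; Unit PH2 3,846.00 → $3,850; Unit 3A 32,581.84 → $32,580; Unit G1 72,654.15 → $72,650; Unit 2A 49,779.68 → $49,780.
Totals: Unit G2 $17,850 + $3,760 = $21,610; Unit 2C $17,850 + $36,230 = $54,080; Unit PH2 $17,850 + $3,850 = $21,700; Unit 3A $17,850 + $32,580 = $50,430; Unit G1 $17,850 + $72,650 = $90,500; Unit 2A $17,850 + $49,780 = $67,630.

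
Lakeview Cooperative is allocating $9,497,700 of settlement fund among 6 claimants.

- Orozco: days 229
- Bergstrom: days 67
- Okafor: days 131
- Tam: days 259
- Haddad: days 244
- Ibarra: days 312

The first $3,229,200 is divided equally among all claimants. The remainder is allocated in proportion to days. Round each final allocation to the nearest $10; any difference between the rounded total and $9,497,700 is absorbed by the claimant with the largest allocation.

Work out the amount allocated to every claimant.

First tranche $3,229,200 split equally: $538,200 each.
Remainder $6,268,500 by days (total 1,242): Orozco 1,155,786.23 → $1,155,790; Bergstrom 338,155.80 → $338,160; Okafor 661,170.29 → $661,170; Tam 1,307,199.28 → $1,307,200; Haddad 1,231,492.75 → $1,231,490; Ibarra 1,574,695.65 → $1,574,700.
Rounding difference −$10 on remainder applied to Ibarra.
Totals: Orozco $538,200 + $1,155,790 = $1,693,990; Bergstrom $538,200 + $338,160 = $876,360; Okafor $538,200 + $661,170 = $1,199,370; Tam $538,200 + $1,307,200 = $1,845,400; Haddad $538,200 + $1,231,490 = $1,769,690; Ibarra $538,200 + $1,574,690 = $2,112,890.

Orozco: $1,693,990 | Bergstrom: $876,360 | Okafor: $1,199,370 | Tam: $1,845,400 | Haddad: $1,769,690 | Ibarra: $2,112,890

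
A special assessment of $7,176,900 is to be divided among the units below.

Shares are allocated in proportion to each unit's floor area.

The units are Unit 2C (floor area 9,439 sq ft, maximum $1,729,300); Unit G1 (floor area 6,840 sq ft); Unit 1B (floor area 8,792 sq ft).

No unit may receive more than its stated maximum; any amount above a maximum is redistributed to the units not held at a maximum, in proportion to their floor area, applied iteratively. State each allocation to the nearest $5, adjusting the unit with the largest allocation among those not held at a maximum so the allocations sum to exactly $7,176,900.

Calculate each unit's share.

Unit 2C: $1,729,300; Unit G1: $2,383,675; Unit 1B: $3,063,925

Total floor area = 25,071.
Pro-rata shares before constraints: Unit 2C 2,702,036.58; Unit G1 1,958,039.01; Unit 1B 2,516,824.41.
Cap binds for Unit 2C ($1,729,300); remaining pool $5,447,600 reallocated over remaining floor area 15,632.
Shares after redistribution: Unit G1 2,383,673.49 → $2,383,675; Unit 1B 3,063,926.51 → $3,063,925.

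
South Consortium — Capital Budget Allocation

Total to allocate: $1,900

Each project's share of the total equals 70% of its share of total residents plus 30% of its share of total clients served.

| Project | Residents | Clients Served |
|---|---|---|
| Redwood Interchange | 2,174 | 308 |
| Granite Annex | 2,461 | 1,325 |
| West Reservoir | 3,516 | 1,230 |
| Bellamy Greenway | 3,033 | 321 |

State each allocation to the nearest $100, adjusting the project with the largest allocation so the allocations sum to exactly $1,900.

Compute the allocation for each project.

Redwood Interchange: $300 · Granite Annex: $500 · West Reservoir: $700 · Bellamy Greenway: $400

Totals — residents 11,184, clients served 3,184.
Combined weights (70% residents + 30% clients served): Redwood Interchange 0.1651; Granite Annex 0.2789; West Reservoir 0.3360; Bellamy Greenway 0.2201.
Raw shares: Redwood Interchange 313.67; Granite Annex 529.86; West Reservoir 638.32; Bellamy Greenway 418.15.
At nearest $100: Redwood Interchange $300; Granite Annex $500; West Reservoir $600; Bellamy Greenway $400. Sum = $1,800.
Difference $1,900 − $1,800 = +$100 applied to largest allocation (West Reservoir): West Reservoir becomes $700.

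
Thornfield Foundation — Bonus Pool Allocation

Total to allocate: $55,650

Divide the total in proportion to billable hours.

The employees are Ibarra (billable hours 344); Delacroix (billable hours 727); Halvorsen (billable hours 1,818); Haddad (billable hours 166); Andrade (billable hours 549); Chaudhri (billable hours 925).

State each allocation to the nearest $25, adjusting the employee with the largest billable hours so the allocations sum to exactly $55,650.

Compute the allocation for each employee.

Combined billable hours = 4,529.
Proportional shares: Ibarra 344/4,529 × $55,650 = 4,226.89; Delacroix 727/4,529 × $55,650 = 8,933.00; Halvorsen 1,818/4,529 × $55,650 = 22,338.64; Haddad 166/4,529 × $55,650 = 2,039.72; Andrade 549/4,529 × $55,650 = 6,745.83; Chaudhri 925/4,529 × $55,650 = 11,365.92.
Rounded to nearest $25: Ibarra $4,225; Delacroix $8,925; Halvorsen $22,350; Haddad $2,050; Andrade $6,750; Chaudhri $11,375. Sum = $55,675.
Difference $55,650 − $55,675 = −$25 applied to largest billable hours (Halvorsen): Halvorsen becomes $22,325.

Ibarra: $4,225; Delacroix: $8,925; Halvorsen: $22,325; Haddad: $2,050; Andrade: $6,750; Chaudhri: $11,375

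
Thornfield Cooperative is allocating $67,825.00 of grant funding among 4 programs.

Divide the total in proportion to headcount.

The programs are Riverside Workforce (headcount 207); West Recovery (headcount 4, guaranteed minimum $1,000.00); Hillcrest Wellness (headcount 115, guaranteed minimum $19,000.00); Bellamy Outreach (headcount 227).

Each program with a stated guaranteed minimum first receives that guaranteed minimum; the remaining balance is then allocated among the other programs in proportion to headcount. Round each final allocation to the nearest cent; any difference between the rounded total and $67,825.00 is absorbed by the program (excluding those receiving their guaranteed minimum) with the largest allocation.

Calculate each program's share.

Fund the minimums — West Recovery $1,000.00; Hillcrest Wellness $19,000.00. Balance $47,825.00.
Balance split over remaining headcount 434: Riverside Workforce 22,810.5415 → $22,810.54; Bellamy Outreach 25,014.4585 → $25,014.46.

Riverside Workforce: $22,810.54; West Recovery: $1,000.00; Hillcrest Wellness: $19,000.00; Bellamy Outreach: $25,014.46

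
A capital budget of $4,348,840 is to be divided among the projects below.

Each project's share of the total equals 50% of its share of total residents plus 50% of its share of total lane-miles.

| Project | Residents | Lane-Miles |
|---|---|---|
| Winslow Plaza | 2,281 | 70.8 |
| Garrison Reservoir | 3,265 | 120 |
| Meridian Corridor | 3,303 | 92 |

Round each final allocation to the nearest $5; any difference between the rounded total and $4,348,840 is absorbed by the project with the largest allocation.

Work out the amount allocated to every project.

Residents total 8,849; lane-miles total 282.8.
Combined weights (50% residents + 50% lane-miles): Winslow Plaza 0.2541; Garrison Reservoir 0.3966; Meridian Corridor 0.3493.
Unrounded shares: Winslow Plaza 1,104,872.48; Garrison Reservoir 1,724,959.54; Meridian Corridor 1,519,007.98.
After rounding ($5): Winslow Plaza $1,104,870; Garrison Reservoir $1,724,960; Meridian Corridor $1,519,010. Sum = $4,348,840.
No rounding difference to absorb.

Winslow Plaza: $1,104,870 | Garrison Reservoir: $1,724,960 | Meridian Corridor: $1,519,010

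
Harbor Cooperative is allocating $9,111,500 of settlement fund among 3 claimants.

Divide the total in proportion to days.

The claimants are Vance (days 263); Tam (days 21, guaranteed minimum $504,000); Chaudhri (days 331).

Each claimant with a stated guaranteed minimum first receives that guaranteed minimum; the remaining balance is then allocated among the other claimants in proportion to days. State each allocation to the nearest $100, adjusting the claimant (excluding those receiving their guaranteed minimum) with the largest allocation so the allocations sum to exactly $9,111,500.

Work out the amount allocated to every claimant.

Minimums first: Tam $504,000. Balance $8,607,500.
Balance split over remaining days 594: Vance 3,811,064.81 → $3,811,100; Chaudhri 4,796,435.19 → $4,796,400.

Vance: $3,811,100 · Tam: $504,000 · Chaudhri: $4,796,400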